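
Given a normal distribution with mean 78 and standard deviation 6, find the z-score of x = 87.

1.5

Step 1: Recall the z-score formula: z = (x - mu) / sigma
Step 2: Substitute values: z = (87 - 78) / 6
Step 3: z = 9 / 6 = 1.5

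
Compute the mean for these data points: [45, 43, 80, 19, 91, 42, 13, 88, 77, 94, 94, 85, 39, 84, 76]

64.6667

Step 1: Sum all values: 45 + 43 + 80 + 19 + 91 + 42 + 13 + 88 + 77 + 94 + 94 + 85 + 39 + 84 + 76 = 970
Step 2: Count the number of values: n = 15
Step 3: Mean = sum / n = 970 / 15 = 64.6667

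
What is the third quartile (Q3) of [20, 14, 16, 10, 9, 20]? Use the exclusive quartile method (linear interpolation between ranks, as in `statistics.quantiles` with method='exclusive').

20

Step 1: Sort the data: [9, 10, 14, 16, 20, 20]
Step 2: n = 6
Step 3: Using the exclusive quartile method:
  Q1 = 9.75
  Q2 (median) = 15
  Q3 = 20
  IQR = Q3 - Q1 = 20 - 9.75 = 10.25
Step 4: Q3 = 20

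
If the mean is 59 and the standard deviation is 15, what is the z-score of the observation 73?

0.9333

Step 1: Recall the z-score formula: z = (x - mu) / sigma
Step 2: Substitute values: z = (73 - 59) / 15
Step 3: z = 14 / 15 = 0.9333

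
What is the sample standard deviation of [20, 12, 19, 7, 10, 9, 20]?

5.64

Step 1: Compute the mean: 13.8571
Step 2: Sum of squared deviations from the mean: 190.8571
Step 3: Sample variance = 190.8571 / 6 = 31.8095
Step 4: Standard deviation = sqrt(31.8095) = 5.64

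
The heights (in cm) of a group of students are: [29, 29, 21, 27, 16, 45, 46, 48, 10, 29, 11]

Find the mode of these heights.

29

Step 1: Count the frequency of each value:
  10: appears 1 time(s)
  11: appears 1 time(s)
  16: appears 1 time(s)
  21: appears 1 time(s)
  27: appears 1 time(s)
  29: appears 3 time(s)
  45: appears 1 time(s)
  46: appears 1 time(s)
  48: appears 1 time(s)
Step 2: The value 29 appears most frequently (3 times).
Step 3: Mode = 29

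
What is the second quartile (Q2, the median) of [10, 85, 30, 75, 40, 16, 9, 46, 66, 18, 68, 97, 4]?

40

Step 1: Sort the data: [4, 9, 10, 16, 18, 30, 40, 46, 66, 68, 75, 85, 97]
Step 2: n = 13
Step 3: Q2 is the median. Since n is odd, it is the middle value at position 7: 40
Step 4: Q2 = 40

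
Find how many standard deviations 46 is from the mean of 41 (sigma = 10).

0.5

Step 1: Recall the z-score formula: z = (x - mu) / sigma
Step 2: Substitute values: z = (46 - 41) / 10
Step 3: z = 5 / 10 = 0.5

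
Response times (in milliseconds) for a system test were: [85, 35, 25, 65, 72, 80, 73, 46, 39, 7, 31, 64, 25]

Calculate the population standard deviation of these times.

23.8268

Step 1: Compute the mean: 49.7692
Step 2: Sum of squared deviations from the mean: 7380.3077
Step 3: Population variance = 7380.3077 / 13 = 567.716
Step 4: Standard deviation = sqrt(567.716) = 23.8268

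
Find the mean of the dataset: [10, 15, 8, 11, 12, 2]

9.6667

Step 1: Sum all values: 10 + 15 + 8 + 11 + 12 + 2 = 58
Step 2: Count the number of values: n = 6
Step 3: Mean = sum / n = 58 / 6 = 9.6667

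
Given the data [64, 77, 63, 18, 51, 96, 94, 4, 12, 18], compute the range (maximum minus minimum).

92

Step 1: Identify the maximum value: max = 96
Step 2: Identify the minimum value: min = 4
Step 3: Range = max - min = 96 - 4 = 92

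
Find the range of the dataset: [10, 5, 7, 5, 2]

8

Step 1: Identify the maximum value: max = 10
Step 2: Identify the minimum value: min = 2
Step 3: Range = max - min = 10 - 2 = 8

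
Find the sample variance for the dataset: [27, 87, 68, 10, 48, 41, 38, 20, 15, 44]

574.6222

Step 1: Compute the mean: (27 + 87 + 68 + 10 + 48 + 41 + 38 + 20 + 15 + 44) / 10 = 39.8
Step 2: Compute squared deviations from the mean:
  (27 - 39.8)^2 = 163.84
  (87 - 39.8)^2 = 2227.84
  (68 - 39.8)^2 = 795.24
  (10 - 39.8)^2 = 888.04
  (48 - 39.8)^2 = 67.24
  (41 - 39.8)^2 = 1.44
  (38 - 39.8)^2 = 3.24
  (20 - 39.8)^2 = 392.04
  (15 - 39.8)^2 = 615.04
  (44 - 39.8)^2 = 17.64
Step 3: Sum of squared deviations = 5171.6
Step 4: Sample variance = 5171.6 / 9 = 574.6222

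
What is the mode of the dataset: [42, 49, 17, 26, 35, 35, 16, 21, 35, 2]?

35

Step 1: Count the frequency of each value:
  2: appears 1 time(s)
  16: appears 1 time(s)
  17: appears 1 time(s)
  21: appears 1 time(s)
  26: appears 1 time(s)
  35: appears 3 time(s)
  42: appears 1 time(s)
  49: appears 1 time(s)
Step 2: The value 35 appears most frequently (3 times).
Step 3: Mode = 35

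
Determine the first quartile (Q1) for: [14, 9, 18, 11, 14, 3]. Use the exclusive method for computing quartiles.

7.5

Step 1: Sort the data: [3, 9, 11, 14, 14, 18]
Step 2: n = 6
Step 3: Using the exclusive quartile method:
  Q1 = 7.5
  Q2 (median) = 12.5
  Q3 = 15
  IQR = Q3 - Q1 = 15 - 7.5 = 7.5
Step 4: Q1 = 7.5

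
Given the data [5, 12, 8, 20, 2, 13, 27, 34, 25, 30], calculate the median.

16.5

Step 1: Sort the data in ascending order: [2, 5, 8, 12, 13, 20, 25, 27, 30, 34]
Step 2: The number of values is n = 10.
Step 3: Since n is even, the median is the average of positions 5 and 6:
  Median = (13 + 20) / 2 = 16.5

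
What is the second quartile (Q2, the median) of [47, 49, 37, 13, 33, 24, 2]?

33

Step 1: Sort the data: [2, 13, 24, 33, 37, 47, 49]
Step 2: n = 7
Step 3: Q2 is the median. Since n is odd, it is the middle value at position 4: 33
Step 4: Q2 = 33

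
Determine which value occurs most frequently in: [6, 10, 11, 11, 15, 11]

11

Step 1: Count the frequency of each value:
  6: appears 1 time(s)
  10: appears 1 time(s)
  11: appears 3 time(s)
  15: appears 1 time(s)
Step 2: The value 11 appears most frequently (3 times).
Step 3: Mode = 11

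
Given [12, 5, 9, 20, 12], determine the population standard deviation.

4.9234

Step 1: Compute the mean: 11.6
Step 2: Sum of squared deviations from the mean: 121.2
Step 3: Population variance = 121.2 / 5 = 24.24
Step 4: Standard deviation = sqrt(24.24) = 4.9234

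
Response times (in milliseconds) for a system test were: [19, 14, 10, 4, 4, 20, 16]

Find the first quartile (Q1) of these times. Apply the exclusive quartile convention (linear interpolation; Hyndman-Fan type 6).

4

Step 1: Sort the data: [4, 4, 10, 14, 16, 19, 20]
Step 2: n = 7
Step 3: Using the exclusive quartile method:
  Q1 = 4
  Q2 (median) = 14
  Q3 = 19
  IQR = Q3 - Q1 = 19 - 4 = 15
Step 4: Q1 = 4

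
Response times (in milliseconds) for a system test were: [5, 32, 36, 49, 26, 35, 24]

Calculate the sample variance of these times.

183.619

Step 1: Compute the mean: (5 + 32 + 36 + 49 + 26 + 35 + 24) / 7 = 29.5714
Step 2: Compute squared deviations from the mean:
  (5 - 29.5714)^2 = 603.7551
  (32 - 29.5714)^2 = 5.898
  (36 - 29.5714)^2 = 41.3265
  (49 - 29.5714)^2 = 377.4694
  (26 - 29.5714)^2 = 12.7551
  (35 - 29.5714)^2 = 29.4694
  (24 - 29.5714)^2 = 31.0408
Step 3: Sum of squared deviations = 1101.7143
Step 4: Sample variance = 1101.7143 / 6 = 183.619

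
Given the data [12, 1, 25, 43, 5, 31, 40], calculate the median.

25

Step 1: Sort the data in ascending order: [1, 5, 12, 25, 31, 40, 43]
Step 2: The number of values is n = 7.
Step 3: Since n is odd, the median is the middle value at position 4: 25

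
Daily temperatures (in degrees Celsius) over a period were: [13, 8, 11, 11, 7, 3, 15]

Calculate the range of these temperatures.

12

Step 1: Identify the maximum value: max = 15
Step 2: Identify the minimum value: min = 3
Step 3: Range = max - min = 15 - 3 = 12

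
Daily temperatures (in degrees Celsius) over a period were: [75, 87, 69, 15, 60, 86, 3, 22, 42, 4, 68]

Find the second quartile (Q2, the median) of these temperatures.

60

Step 1: Sort the data: [3, 4, 15, 22, 42, 60, 68, 69, 75, 86, 87]
Step 2: n = 11
Step 3: Q2 is the median. Since n is odd, it is the middle value at position 6: 60
Step 4: Q2 = 60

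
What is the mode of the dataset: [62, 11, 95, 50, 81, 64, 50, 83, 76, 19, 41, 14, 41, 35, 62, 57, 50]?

50

Step 1: Count the frequency of each value:
  11: appears 1 time(s)
  14: appears 1 time(s)
  19: appears 1 time(s)
  35: appears 1 time(s)
  41: appears 2 time(s)
  50: appears 3 time(s)
  57: appears 1 time(s)
  62: appears 2 time(s)
  64: appears 1 time(s)
  76: appears 1 time(s)
  81: appears 1 time(s)
  83: appears 1 time(s)
  95: appears 1 time(s)
Step 2: The value 50 appears most frequently (3 times).
Step 3: Mode = 50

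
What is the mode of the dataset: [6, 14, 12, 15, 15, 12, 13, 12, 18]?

12

Step 1: Count the frequency of each value:
  6: appears 1 time(s)
  12: appears 3 time(s)
  13: appears 1 time(s)
  14: appears 1 time(s)
  15: appears 2 time(s)
  18: appears 1 time(s)
Step 2: The value 12 appears most frequently (3 times).
Step 3: Mode = 12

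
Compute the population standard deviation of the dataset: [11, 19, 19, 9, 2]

6.4498

Step 1: Compute the mean: 12
Step 2: Sum of squared deviations from the mean: 208
Step 3: Population variance = 208 / 5 = 41.6
Step 4: Standard deviation = sqrt(41.6) = 6.4498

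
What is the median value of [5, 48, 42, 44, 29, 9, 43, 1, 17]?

29

Step 1: Sort the data in ascending order: [1, 5, 9, 17, 29, 42, 43, 44, 48]
Step 2: The number of values is n = 9.
Step 3: Since n is odd, the median is the middle value at position 5: 29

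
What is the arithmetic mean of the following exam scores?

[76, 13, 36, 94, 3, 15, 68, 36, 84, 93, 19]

48.8182

Step 1: Sum all values: 76 + 13 + 36 + 94 + 3 + 15 + 68 + 36 + 84 + 93 + 19 = 537
Step 2: Count the number of values: n = 11
Step 3: Mean = sum / n = 537 / 11 = 48.8182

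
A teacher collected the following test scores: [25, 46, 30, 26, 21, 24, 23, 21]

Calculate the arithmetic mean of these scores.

27

Step 1: Sum all values: 25 + 46 + 30 + 26 + 21 + 24 + 23 + 21 = 216
Step 2: Count the number of values: n = 8
Step 3: Mean = sum / n = 216 / 8 = 27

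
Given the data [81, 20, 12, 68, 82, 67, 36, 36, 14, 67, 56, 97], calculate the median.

61.5

Step 1: Sort the data in ascending order: [12, 14, 20, 36, 36, 56, 67, 67, 68, 81, 82, 97]
Step 2: The number of values is n = 12.
Step 3: Since n is even, the median is the average of positions 6 and 7:
  Median = (56 + 67) / 2 = 61.5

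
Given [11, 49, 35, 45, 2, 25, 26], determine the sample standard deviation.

17.1061

Step 1: Compute the mean: 27.5714
Step 2: Sum of squared deviations from the mean: 1755.7143
Step 3: Sample variance = 1755.7143 / 6 = 292.619
Step 4: Standard deviation = sqrt(292.619) = 17.1061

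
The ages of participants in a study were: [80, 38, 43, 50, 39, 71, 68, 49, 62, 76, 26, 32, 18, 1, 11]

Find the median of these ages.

43

Step 1: Sort the data in ascending order: [1, 11, 18, 26, 32, 38, 39, 43, 49, 50, 62, 68, 71, 76, 80]
Step 2: The number of values is n = 15.
Step 3: Since n is odd, the median is the middle value at position 8: 43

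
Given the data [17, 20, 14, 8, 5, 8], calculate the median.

11

Step 1: Sort the data in ascending order: [5, 8, 8, 14, 17, 20]
Step 2: The number of values is n = 6.
Step 3: Since n is even, the median is the average of positions 3 and 4:
  Median = (8 + 14) / 2 = 11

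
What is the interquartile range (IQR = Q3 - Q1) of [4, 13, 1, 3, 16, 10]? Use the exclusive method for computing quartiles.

11.25

Step 1: Sort the data: [1, 3, 4, 10, 13, 16]
Step 2: n = 6
Step 3: Using the exclusive quartile method:
  Q1 = 2.5
  Q2 (median) = 7
  Q3 = 13.75
  IQR = Q3 - Q1 = 13.75 - 2.5 = 11.25
Step 4: IQR = 11.25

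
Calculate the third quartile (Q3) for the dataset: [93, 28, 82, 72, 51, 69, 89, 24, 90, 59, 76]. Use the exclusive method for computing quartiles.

89

Step 1: Sort the data: [24, 28, 51, 59, 69, 72, 76, 82, 89, 90, 93]
Step 2: n = 11
Step 3: Using the exclusive quartile method:
  Q1 = 51
  Q2 (median) = 72
  Q3 = 89
  IQR = Q3 - Q1 = 89 - 51 = 38
Step 4: Q3 = 89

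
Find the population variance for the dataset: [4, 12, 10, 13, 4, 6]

13.4722

Step 1: Compute the mean: (4 + 12 + 10 + 13 + 4 + 6) / 6 = 8.1667
Step 2: Compute squared deviations from the mean:
  (4 - 8.1667)^2 = 17.3611
  (12 - 8.1667)^2 = 14.6944
  (10 - 8.1667)^2 = 3.3611
  (13 - 8.1667)^2 = 23.3611
  (4 - 8.1667)^2 = 17.3611
  (6 - 8.1667)^2 = 4.6944
Step 3: Sum of squared deviations = 80.8333
Step 4: Population variance = 80.8333 / 6 = 13.4722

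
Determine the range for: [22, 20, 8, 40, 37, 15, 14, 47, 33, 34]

39

Step 1: Identify the maximum value: max = 47
Step 2: Identify the minimum value: min = 8
Step 3: Range = max - min = 47 - 8 = 39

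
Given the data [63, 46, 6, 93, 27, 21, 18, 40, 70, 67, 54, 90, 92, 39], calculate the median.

50

Step 1: Sort the data in ascending order: [6, 18, 21, 27, 39, 40, 46, 54, 63, 67, 70, 90, 92, 93]
Step 2: The number of values is n = 14.
Step 3: Since n is even, the median is the average of positions 7 and 8:
  Median = (46 + 54) / 2 = 50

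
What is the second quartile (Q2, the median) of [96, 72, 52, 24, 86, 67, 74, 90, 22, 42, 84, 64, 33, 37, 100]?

67

Step 1: Sort the data: [22, 24, 33, 37, 42, 52, 64, 67, 72, 74, 84, 86, 90, 96, 100]
Step 2: n = 15
Step 3: Q2 is the median. Since n is odd, it is the middle value at position 8: 67
Step 4: Q2 = 67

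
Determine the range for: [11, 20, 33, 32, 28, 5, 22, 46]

41

Step 1: Identify the maximum value: max = 46
Step 2: Identify the minimum value: min = 5
Step 3: Range = max - min = 46 - 5 = 41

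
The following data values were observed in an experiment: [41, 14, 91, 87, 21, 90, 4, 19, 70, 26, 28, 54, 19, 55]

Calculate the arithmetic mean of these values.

44.2143

Step 1: Sum all values: 41 + 14 + 91 + 87 + 21 + 90 + 4 + 19 + 70 + 26 + 28 + 54 + 19 + 55 = 619
Step 2: Count the number of values: n = 14
Step 3: Mean = sum / n = 619 / 14 = 44.2143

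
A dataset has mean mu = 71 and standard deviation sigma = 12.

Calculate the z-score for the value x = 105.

2.8333

Step 1: Recall the z-score formula: z = (x - mu) / sigma
Step 2: Substitute values: z = (105 - 71) / 12
Step 3: z = 34 / 12 = 2.8333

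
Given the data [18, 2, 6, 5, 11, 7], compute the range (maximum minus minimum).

16

Step 1: Identify the maximum value: max = 18
Step 2: Identify the minimum value: min = 2
Step 3: Range = max - min = 18 - 2 = 16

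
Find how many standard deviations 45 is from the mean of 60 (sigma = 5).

-3

Step 1: Recall the z-score formula: z = (x - mu) / sigma
Step 2: Substitute values: z = (45 - 60) / 5
Step 3: z = -15 / 5 = -3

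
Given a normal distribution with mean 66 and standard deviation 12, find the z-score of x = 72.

0.5

Step 1: Recall the z-score formula: z = (x - mu) / sigma
Step 2: Substitute values: z = (72 - 66) / 12
Step 3: z = 6 / 12 = 0.5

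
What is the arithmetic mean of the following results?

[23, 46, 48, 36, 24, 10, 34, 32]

31.625

Step 1: Sum all values: 23 + 46 + 48 + 36 + 24 + 10 + 34 + 32 = 253
Step 2: Count the number of values: n = 8
Step 3: Mean = sum / n = 253 / 8 = 31.625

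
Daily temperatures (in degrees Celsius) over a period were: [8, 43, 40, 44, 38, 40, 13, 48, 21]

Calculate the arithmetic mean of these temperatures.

32.7778

Step 1: Sum all values: 8 + 43 + 40 + 44 + 38 + 40 + 13 + 48 + 21 = 295
Step 2: Count the number of values: n = 9
Step 3: Mean = sum / n = 295 / 9 = 32.7778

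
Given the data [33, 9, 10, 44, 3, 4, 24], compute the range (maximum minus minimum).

41

Step 1: Identify the maximum value: max = 44
Step 2: Identify the minimum value: min = 3
Step 3: Range = max - min = 44 - 3 = 41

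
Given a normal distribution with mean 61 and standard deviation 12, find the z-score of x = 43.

-1.5

Step 1: Recall the z-score formula: z = (x - mu) / sigma
Step 2: Substitute values: z = (43 - 61) / 12
Step 3: z = -18 / 12 = -1.5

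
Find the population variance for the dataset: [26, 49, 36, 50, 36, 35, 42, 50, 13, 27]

130.64

Step 1: Compute the mean: (26 + 49 + 36 + 50 + 36 + 35 + 42 + 50 + 13 + 27) / 10 = 36.4
Step 2: Compute squared deviations from the mean:
  (26 - 36.4)^2 = 108.16
  (49 - 36.4)^2 = 158.76
  (36 - 36.4)^2 = 0.16
  (50 - 36.4)^2 = 184.96
  (36 - 36.4)^2 = 0.16
  (35 - 36.4)^2 = 1.96
  (42 - 36.4)^2 = 31.36
  (50 - 36.4)^2 = 184.96
  (13 - 36.4)^2 = 547.56
  (27 - 36.4)^2 = 88.36
Step 3: Sum of squared deviations = 1306.4
Step 4: Population variance = 1306.4 / 10 = 130.64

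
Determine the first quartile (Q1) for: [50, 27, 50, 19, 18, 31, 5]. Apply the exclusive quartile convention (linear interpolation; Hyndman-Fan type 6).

18

Step 1: Sort the data: [5, 18, 19, 27, 31, 50, 50]
Step 2: n = 7
Step 3: Using the exclusive quartile method:
  Q1 = 18
  Q2 (median) = 27
  Q3 = 50
  IQR = Q3 - Q1 = 50 - 18 = 32
Step 4: Q1 = 18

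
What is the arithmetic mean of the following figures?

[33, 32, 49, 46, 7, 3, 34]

29.1429

Step 1: Sum all values: 33 + 32 + 49 + 46 + 7 + 3 + 34 = 204
Step 2: Count the number of values: n = 7
Step 3: Mean = sum / n = 204 / 7 = 29.1429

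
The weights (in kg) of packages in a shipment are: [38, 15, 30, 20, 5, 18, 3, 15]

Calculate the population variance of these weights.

120

Step 1: Compute the mean: (38 + 15 + 30 + 20 + 5 + 18 + 3 + 15) / 8 = 18
Step 2: Compute squared deviations from the mean:
  (38 - 18)^2 = 400
  (15 - 18)^2 = 9
  (30 - 18)^2 = 144
  (20 - 18)^2 = 4
  (5 - 18)^2 = 169
  (18 - 18)^2 = 0
  (3 - 18)^2 = 225
  (15 - 18)^2 = 9
Step 3: Sum of squared deviations = 960
Step 4: Population variance = 960 / 8 = 120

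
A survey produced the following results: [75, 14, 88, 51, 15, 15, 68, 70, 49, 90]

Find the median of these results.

59.5

Step 1: Sort the data in ascending order: [14, 15, 15, 49, 51, 68, 70, 75, 88, 90]
Step 2: The number of values is n = 10.
Step 3: Since n is even, the median is the average of positions 5 and 6:
  Median = (51 + 68) / 2 = 59.5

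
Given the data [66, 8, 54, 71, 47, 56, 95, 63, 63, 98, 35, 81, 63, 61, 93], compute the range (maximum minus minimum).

90

Step 1: Identify the maximum value: max = 98
Step 2: Identify the minimum value: min = 8
Step 3: Range = max - min = 98 - 8 = 90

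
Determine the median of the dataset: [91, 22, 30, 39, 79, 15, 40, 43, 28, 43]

39.5

Step 1: Sort the data in ascending order: [15, 22, 28, 30, 39, 40, 43, 43, 79, 91]
Step 2: The number of values is n = 10.
Step 3: Since n is even, the median is the average of positions 5 and 6:
  Median = (39 + 40) / 2 = 39.5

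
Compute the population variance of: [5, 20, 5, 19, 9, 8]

38.3333

Step 1: Compute the mean: (5 + 20 + 5 + 19 + 9 + 8) / 6 = 11
Step 2: Compute squared deviations from the mean:
  (5 - 11)^2 = 36
  (20 - 11)^2 = 81
  (5 - 11)^2 = 36
  (19 - 11)^2 = 64
  (9 - 11)^2 = 4
  (8 - 11)^2 = 9
Step 3: Sum of squared deviations = 230
Step 4: Population variance = 230 / 6 = 38.3333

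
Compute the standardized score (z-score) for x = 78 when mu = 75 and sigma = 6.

0.5

Step 1: Recall the z-score formula: z = (x - mu) / sigma
Step 2: Substitute values: z = (78 - 75) / 6
Step 3: z = 3 / 6 = 0.5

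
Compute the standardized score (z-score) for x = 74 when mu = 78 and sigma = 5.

-0.8

Step 1: Recall the z-score formula: z = (x - mu) / sigma
Step 2: Substitute values: z = (74 - 78) / 5
Step 3: z = -4 / 5 = -0.8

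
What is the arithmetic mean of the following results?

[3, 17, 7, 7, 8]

8.4

Step 1: Sum all values: 3 + 17 + 7 + 7 + 8 = 42
Step 2: Count the number of values: n = 5
Step 3: Mean = sum / n = 42 / 5 = 8.4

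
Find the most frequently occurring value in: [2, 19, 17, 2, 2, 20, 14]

2

Step 1: Count the frequency of each value:
  2: appears 3 time(s)
  14: appears 1 time(s)
  17: appears 1 time(s)
  19: appears 1 time(s)
  20: appears 1 time(s)
Step 2: The value 2 appears most frequently (3 times).
Step 3: Mode = 2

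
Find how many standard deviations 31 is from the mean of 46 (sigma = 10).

-1.5

Step 1: Recall the z-score formula: z = (x - mu) / sigma
Step 2: Substitute values: z = (31 - 46) / 10
Step 3: z = -15 / 10 = -1.5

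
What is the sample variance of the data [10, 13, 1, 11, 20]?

46.5

Step 1: Compute the mean: (10 + 13 + 1 + 11 + 20) / 5 = 11
Step 2: Compute squared deviations from the mean:
  (10 - 11)^2 = 1
  (13 - 11)^2 = 4
  (1 - 11)^2 = 100
  (11 - 11)^2 = 0
  (20 - 11)^2 = 81
Step 3: Sum of squared deviations = 186
Step 4: Sample variance = 186 / 4 = 46.5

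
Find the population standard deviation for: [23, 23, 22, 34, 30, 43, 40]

7.9591

Step 1: Compute the mean: 30.7143
Step 2: Sum of squared deviations from the mean: 443.4286
Step 3: Population variance = 443.4286 / 7 = 63.3469
Step 4: Standard deviation = sqrt(63.3469) = 7.9591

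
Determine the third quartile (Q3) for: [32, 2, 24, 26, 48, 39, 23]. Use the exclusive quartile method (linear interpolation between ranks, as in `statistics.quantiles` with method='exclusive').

39

Step 1: Sort the data: [2, 23, 24, 26, 32, 39, 48]
Step 2: n = 7
Step 3: Using the exclusive quartile method:
  Q1 = 23
  Q2 (median) = 26
  Q3 = 39
  IQR = Q3 - Q1 = 39 - 23 = 16
Step 4: Q3 = 39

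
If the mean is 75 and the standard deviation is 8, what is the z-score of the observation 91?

2

Step 1: Recall the z-score formula: z = (x - mu) / sigma
Step 2: Substitute values: z = (91 - 75) / 8
Step 3: z = 16 / 8 = 2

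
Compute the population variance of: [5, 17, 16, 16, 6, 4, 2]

37.102

Step 1: Compute the mean: (5 + 17 + 16 + 16 + 6 + 4 + 2) / 7 = 9.4286
Step 2: Compute squared deviations from the mean:
  (5 - 9.4286)^2 = 19.6122
  (17 - 9.4286)^2 = 57.3265
  (16 - 9.4286)^2 = 43.1837
  (16 - 9.4286)^2 = 43.1837
  (6 - 9.4286)^2 = 11.7551
  (4 - 9.4286)^2 = 29.4694
  (2 - 9.4286)^2 = 55.1837
Step 3: Sum of squared deviations = 259.7143
Step 4: Population variance = 259.7143 / 7 = 37.102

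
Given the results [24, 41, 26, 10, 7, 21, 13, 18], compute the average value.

20

Step 1: Sum all values: 24 + 41 + 26 + 10 + 7 + 21 + 13 + 18 = 160
Step 2: Count the number of values: n = 8
Step 3: Mean = sum / n = 160 / 8 = 20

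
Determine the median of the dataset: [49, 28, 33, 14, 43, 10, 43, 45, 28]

33

Step 1: Sort the data in ascending order: [10, 14, 28, 28, 33, 43, 43, 45, 49]
Step 2: The number of values is n = 9.
Step 3: Since n is odd, the median is the middle value at position 5: 33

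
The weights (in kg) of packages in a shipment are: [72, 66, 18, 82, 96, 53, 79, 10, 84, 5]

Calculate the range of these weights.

91

Step 1: Identify the maximum value: max = 96
Step 2: Identify the minimum value: min = 5
Step 3: Range = max - min = 96 - 5 = 91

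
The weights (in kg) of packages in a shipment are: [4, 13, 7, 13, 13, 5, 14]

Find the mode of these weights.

13

Step 1: Count the frequency of each value:
  4: appears 1 time(s)
  5: appears 1 time(s)
  7: appears 1 time(s)
  13: appears 3 time(s)
  14: appears 1 time(s)
Step 2: The value 13 appears most frequently (3 times).
Step 3: Mode = 13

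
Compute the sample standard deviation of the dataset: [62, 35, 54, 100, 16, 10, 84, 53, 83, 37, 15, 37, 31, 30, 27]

27.2068

Step 1: Compute the mean: 44.9333
Step 2: Sum of squared deviations from the mean: 10362.9333
Step 3: Sample variance = 10362.9333 / 14 = 740.2095
Step 4: Standard deviation = sqrt(740.2095) = 27.2068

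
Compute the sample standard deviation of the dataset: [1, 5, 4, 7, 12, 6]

3.656

Step 1: Compute the mean: 5.8333
Step 2: Sum of squared deviations from the mean: 66.8333
Step 3: Sample variance = 66.8333 / 5 = 13.3667
Step 4: Standard deviation = sqrt(13.3667) = 3.656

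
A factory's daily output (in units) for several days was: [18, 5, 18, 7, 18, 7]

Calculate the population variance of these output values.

34.4722

Step 1: Compute the mean: (18 + 5 + 18 + 7 + 18 + 7) / 6 = 12.1667
Step 2: Compute squared deviations from the mean:
  (18 - 12.1667)^2 = 34.0278
  (5 - 12.1667)^2 = 51.3611
  (18 - 12.1667)^2 = 34.0278
  (7 - 12.1667)^2 = 26.6944
  (18 - 12.1667)^2 = 34.0278
  (7 - 12.1667)^2 = 26.6944
Step 3: Sum of squared deviations = 206.8333
Step 4: Population variance = 206.8333 / 6 = 34.4722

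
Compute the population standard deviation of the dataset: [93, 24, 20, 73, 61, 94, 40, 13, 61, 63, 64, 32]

26.0923

Step 1: Compute the mean: 53.1667
Step 2: Sum of squared deviations from the mean: 8169.6667
Step 3: Population variance = 8169.6667 / 12 = 680.8056
Step 4: Standard deviation = sqrt(680.8056) = 26.0923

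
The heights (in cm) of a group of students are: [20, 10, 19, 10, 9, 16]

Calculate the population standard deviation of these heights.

4.5092

Step 1: Compute the mean: 14
Step 2: Sum of squared deviations from the mean: 122
Step 3: Population variance = 122 / 6 = 20.3333
Step 4: Standard deviation = sqrt(20.3333) = 4.5092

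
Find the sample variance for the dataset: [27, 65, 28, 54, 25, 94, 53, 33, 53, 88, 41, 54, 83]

547.8974

Step 1: Compute the mean: (27 + 65 + 28 + 54 + 25 + 94 + 53 + 33 + 53 + 88 + 41 + 54 + 83) / 13 = 53.6923
Step 2: Compute squared deviations from the mean:
  (27 - 53.6923)^2 = 712.4793
  (65 - 53.6923)^2 = 127.8639
  (28 - 53.6923)^2 = 660.0947
  (54 - 53.6923)^2 = 0.0947
  (25 - 53.6923)^2 = 823.2485
  (94 - 53.6923)^2 = 1624.7101
  (53 - 53.6923)^2 = 0.4793
  (33 - 53.6923)^2 = 428.1716
  (53 - 53.6923)^2 = 0.4793
  (88 - 53.6923)^2 = 1177.0178
  (41 - 53.6923)^2 = 161.0947
  (54 - 53.6923)^2 = 0.0947
  (83 - 53.6923)^2 = 858.9408
Step 3: Sum of squared deviations = 6574.7692
Step 4: Sample variance = 6574.7692 / 12 = 547.8974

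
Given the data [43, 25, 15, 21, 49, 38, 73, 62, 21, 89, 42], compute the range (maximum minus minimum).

74

Step 1: Identify the maximum value: max = 89
Step 2: Identify the minimum value: min = 15
Step 3: Range = max - min = 89 - 15 = 74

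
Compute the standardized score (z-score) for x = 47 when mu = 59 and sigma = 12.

-1

Step 1: Recall the z-score formula: z = (x - mu) / sigma
Step 2: Substitute values: z = (47 - 59) / 12
Step 3: z = -12 / 12 = -1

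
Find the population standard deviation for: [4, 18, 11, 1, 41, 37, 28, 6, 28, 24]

13.3101

Step 1: Compute the mean: 19.8
Step 2: Sum of squared deviations from the mean: 1771.6
Step 3: Population variance = 1771.6 / 10 = 177.16
Step 4: Standard deviation = sqrt(177.16) = 13.3101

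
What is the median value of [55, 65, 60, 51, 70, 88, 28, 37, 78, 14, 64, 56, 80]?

60

Step 1: Sort the data in ascending order: [14, 28, 37, 51, 55, 56, 60, 64, 65, 70, 78, 80, 88]
Step 2: The number of values is n = 13.
Step 3: Since n is odd, the median is the middle value at position 7: 60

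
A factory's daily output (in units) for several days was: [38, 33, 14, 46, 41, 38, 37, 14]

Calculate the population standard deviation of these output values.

11.2909

Step 1: Compute the mean: 32.625
Step 2: Sum of squared deviations from the mean: 1019.875
Step 3: Population variance = 1019.875 / 8 = 127.4844
Step 4: Standard deviation = sqrt(127.4844) = 11.2909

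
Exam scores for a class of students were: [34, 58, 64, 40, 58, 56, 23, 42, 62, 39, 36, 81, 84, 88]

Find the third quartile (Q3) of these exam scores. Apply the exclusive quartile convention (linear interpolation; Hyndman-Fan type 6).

68.25

Step 1: Sort the data: [23, 34, 36, 39, 40, 42, 56, 58, 58, 62, 64, 81, 84, 88]
Step 2: n = 14
Step 3: Using the exclusive quartile method:
  Q1 = 38.25
  Q2 (median) = 57
  Q3 = 68.25
  IQR = Q3 - Q1 = 68.25 - 38.25 = 30
Step 4: Q3 = 68.25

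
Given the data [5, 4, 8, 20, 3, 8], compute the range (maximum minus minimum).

17

Step 1: Identify the maximum value: max = 20
Step 2: Identify the minimum value: min = 3
Step 3: Range = max - min = 20 - 3 = 17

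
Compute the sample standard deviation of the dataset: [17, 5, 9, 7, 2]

5.6569

Step 1: Compute the mean: 8
Step 2: Sum of squared deviations from the mean: 128
Step 3: Sample variance = 128 / 4 = 32
Step 4: Standard deviation = sqrt(32) = 5.6569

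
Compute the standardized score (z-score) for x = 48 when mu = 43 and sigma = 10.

0.5

Step 1: Recall the z-score formula: z = (x - mu) / sigma
Step 2: Substitute values: z = (48 - 43) / 10
Step 3: z = 5 / 10 = 0.5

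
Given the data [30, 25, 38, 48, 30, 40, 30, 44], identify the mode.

30

Step 1: Count the frequency of each value:
  25: appears 1 time(s)
  30: appears 3 time(s)
  38: appears 1 time(s)
  40: appears 1 time(s)
  44: appears 1 time(s)
  48: appears 1 time(s)
Step 2: The value 30 appears most frequently (3 times).
Step 3: Mode = 30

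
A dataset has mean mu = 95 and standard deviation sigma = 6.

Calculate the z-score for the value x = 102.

1.1667

Step 1: Recall the z-score formula: z = (x - mu) / sigma
Step 2: Substitute values: z = (102 - 95) / 6
Step 3: z = 7 / 6 = 1.1667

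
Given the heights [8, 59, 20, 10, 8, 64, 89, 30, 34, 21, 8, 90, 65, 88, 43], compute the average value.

42.4667

Step 1: Sum all values: 8 + 59 + 20 + 10 + 8 + 64 + 89 + 30 + 34 + 21 + 8 + 90 + 65 + 88 + 43 = 637
Step 2: Count the number of values: n = 15
Step 3: Mean = sum / n = 637 / 15 = 42.4667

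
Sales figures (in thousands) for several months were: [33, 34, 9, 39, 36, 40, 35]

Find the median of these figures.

35

Step 1: Sort the data in ascending order: [9, 33, 34, 35, 36, 39, 40]
Step 2: The number of values is n = 7.
Step 3: Since n is odd, the median is the middle value at position 4: 35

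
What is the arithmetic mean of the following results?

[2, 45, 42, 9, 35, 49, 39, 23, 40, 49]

33.3

Step 1: Sum all values: 2 + 45 + 42 + 9 + 35 + 49 + 39 + 23 + 40 + 49 = 333
Step 2: Count the number of values: n = 10
Step 3: Mean = sum / n = 333 / 10 = 33.3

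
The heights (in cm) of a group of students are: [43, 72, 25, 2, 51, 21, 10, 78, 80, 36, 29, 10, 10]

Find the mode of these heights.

10

Step 1: Count the frequency of each value:
  2: appears 1 time(s)
  10: appears 3 time(s)
  21: appears 1 time(s)
  25: appears 1 time(s)
  29: appears 1 time(s)
  36: appears 1 time(s)
  43: appears 1 time(s)
  51: appears 1 time(s)
  72: appears 1 time(s)
  78: appears 1 time(s)
  80: appears 1 time(s)
Step 2: The value 10 appears most frequently (3 times).
Step 3: Mode = 10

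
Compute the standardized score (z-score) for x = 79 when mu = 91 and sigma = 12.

-1

Step 1: Recall the z-score formula: z = (x - mu) / sigma
Step 2: Substitute values: z = (79 - 91) / 12
Step 3: z = -12 / 12 = -1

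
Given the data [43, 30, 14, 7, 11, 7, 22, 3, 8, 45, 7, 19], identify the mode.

7

Step 1: Count the frequency of each value:
  3: appears 1 time(s)
  7: appears 3 time(s)
  8: appears 1 time(s)
  11: appears 1 time(s)
  14: appears 1 time(s)
  19: appears 1 time(s)
  22: appears 1 time(s)
  30: appears 1 time(s)
  43: appears 1 time(s)
  45: appears 1 time(s)
Step 2: The value 7 appears most frequently (3 times).
Step 3: Mode = 7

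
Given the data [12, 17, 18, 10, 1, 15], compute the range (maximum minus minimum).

17

Step 1: Identify the maximum value: max = 18
Step 2: Identify the minimum value: min = 1
Step 3: Range = max - min = 18 - 1 = 17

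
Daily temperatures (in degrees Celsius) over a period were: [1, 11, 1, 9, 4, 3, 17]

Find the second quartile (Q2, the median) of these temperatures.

4

Step 1: Sort the data: [1, 1, 3, 4, 9, 11, 17]
Step 2: n = 7
Step 3: Q2 is the median. Since n is odd, it is the middle value at position 4: 4
Step 4: Q2 = 4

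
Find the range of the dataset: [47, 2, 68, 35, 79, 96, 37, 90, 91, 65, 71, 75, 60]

94

Step 1: Identify the maximum value: max = 96
Step 2: Identify the minimum value: min = 2
Step 3: Range = max - min = 96 - 2 = 94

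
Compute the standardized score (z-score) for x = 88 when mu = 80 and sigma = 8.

1

Step 1: Recall the z-score formula: z = (x - mu) / sigma
Step 2: Substitute values: z = (88 - 80) / 8
Step 3: z = 8 / 8 = 1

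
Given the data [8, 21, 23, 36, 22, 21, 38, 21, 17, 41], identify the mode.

21

Step 1: Count the frequency of each value:
  8: appears 1 time(s)
  17: appears 1 time(s)
  21: appears 3 time(s)
  22: appears 1 time(s)
  23: appears 1 time(s)
  36: appears 1 time(s)
  38: appears 1 time(s)
  41: appears 1 time(s)
Step 2: The value 21 appears most frequently (3 times).
Step 3: Mode = 21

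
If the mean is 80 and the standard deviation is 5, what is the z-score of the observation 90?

2

Step 1: Recall the z-score formula: z = (x - mu) / sigma
Step 2: Substitute values: z = (90 - 80) / 5
Step 3: z = 10 / 5 = 2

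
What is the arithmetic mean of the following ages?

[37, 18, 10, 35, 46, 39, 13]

28.2857

Step 1: Sum all values: 37 + 18 + 10 + 35 + 46 + 39 + 13 = 198
Step 2: Count the number of values: n = 7
Step 3: Mean = sum / n = 198 / 7 = 28.2857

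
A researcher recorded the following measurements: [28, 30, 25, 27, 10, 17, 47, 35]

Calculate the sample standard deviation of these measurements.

11.1219

Step 1: Compute the mean: 27.375
Step 2: Sum of squared deviations from the mean: 865.875
Step 3: Sample variance = 865.875 / 7 = 123.6964
Step 4: Standard deviation = sqrt(123.6964) = 11.1219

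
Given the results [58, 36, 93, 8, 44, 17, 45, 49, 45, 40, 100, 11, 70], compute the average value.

47.3846

Step 1: Sum all values: 58 + 36 + 93 + 8 + 44 + 17 + 45 + 49 + 45 + 40 + 100 + 11 + 70 = 616
Step 2: Count the number of values: n = 13
Step 3: Mean = sum / n = 616 / 13 = 47.3846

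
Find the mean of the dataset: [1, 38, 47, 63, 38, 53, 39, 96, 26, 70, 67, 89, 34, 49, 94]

53.6

Step 1: Sum all values: 1 + 38 + 47 + 63 + 38 + 53 + 39 + 96 + 26 + 70 + 67 + 89 + 34 + 49 + 94 = 804
Step 2: Count the number of values: n = 15
Step 3: Mean = sum / n = 804 / 15 = 53.6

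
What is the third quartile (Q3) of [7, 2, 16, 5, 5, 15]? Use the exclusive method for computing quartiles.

15.25

Step 1: Sort the data: [2, 5, 5, 7, 15, 16]
Step 2: n = 6
Step 3: Using the exclusive quartile method:
  Q1 = 4.25
  Q2 (median) = 6
  Q3 = 15.25
  IQR = Q3 - Q1 = 15.25 - 4.25 = 11
Step 4: Q3 = 15.25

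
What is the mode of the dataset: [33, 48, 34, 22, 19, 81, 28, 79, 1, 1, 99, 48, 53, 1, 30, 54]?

1

Step 1: Count the frequency of each value:
  1: appears 3 time(s)
  19: appears 1 time(s)
  22: appears 1 time(s)
  28: appears 1 time(s)
  30: appears 1 time(s)
  33: appears 1 time(s)
  34: appears 1 time(s)
  48: appears 2 time(s)
  53: appears 1 time(s)
  54: appears 1 time(s)
  79: appears 1 time(s)
  81: appears 1 time(s)
  99: appears 1 time(s)
Step 2: The value 1 appears most frequently (3 times).
Step 3: Mode = 1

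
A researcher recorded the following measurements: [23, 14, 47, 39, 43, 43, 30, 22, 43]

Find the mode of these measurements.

43

Step 1: Count the frequency of each value:
  14: appears 1 time(s)
  22: appears 1 time(s)
  23: appears 1 time(s)
  30: appears 1 time(s)
  39: appears 1 time(s)
  43: appears 3 time(s)
  47: appears 1 time(s)
Step 2: The value 43 appears most frequently (3 times).
Step 3: Mode = 43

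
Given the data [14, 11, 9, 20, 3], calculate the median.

11

Step 1: Sort the data in ascending order: [3, 9, 11, 14, 20]
Step 2: The number of values is n = 5.
Step 3: Since n is odd, the median is the middle value at position 3: 11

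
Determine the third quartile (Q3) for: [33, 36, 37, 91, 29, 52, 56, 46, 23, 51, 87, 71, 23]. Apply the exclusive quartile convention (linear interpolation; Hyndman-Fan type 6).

63.5

Step 1: Sort the data: [23, 23, 29, 33, 36, 37, 46, 51, 52, 56, 71, 87, 91]
Step 2: n = 13
Step 3: Using the exclusive quartile method:
  Q1 = 31
  Q2 (median) = 46
  Q3 = 63.5
  IQR = Q3 - Q1 = 63.5 - 31 = 32.5
Step 4: Q3 = 63.5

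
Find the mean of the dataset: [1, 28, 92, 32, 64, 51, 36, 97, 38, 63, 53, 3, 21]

44.5385

Step 1: Sum all values: 1 + 28 + 92 + 32 + 64 + 51 + 36 + 97 + 38 + 63 + 53 + 3 + 21 = 579
Step 2: Count the number of values: n = 13
Step 3: Mean = sum / n = 579 / 13 = 44.5385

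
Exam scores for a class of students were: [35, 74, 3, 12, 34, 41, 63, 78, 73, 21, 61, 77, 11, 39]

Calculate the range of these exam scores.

75

Step 1: Identify the maximum value: max = 78
Step 2: Identify the minimum value: min = 3
Step 3: Range = max - min = 78 - 3 = 75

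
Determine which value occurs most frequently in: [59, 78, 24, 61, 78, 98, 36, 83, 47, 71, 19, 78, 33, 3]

78

Step 1: Count the frequency of each value:
  3: appears 1 time(s)
  19: appears 1 time(s)
  24: appears 1 time(s)
  33: appears 1 time(s)
  36: appears 1 time(s)
  47: appears 1 time(s)
  59: appears 1 time(s)
  61: appears 1 time(s)
  71: appears 1 time(s)
  78: appears 3 time(s)
  83: appears 1 time(s)
  98: appears 1 time(s)
Step 2: The value 78 appears most frequently (3 times).
Step 3: Mode = 78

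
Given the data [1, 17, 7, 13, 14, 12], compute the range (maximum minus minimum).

16

Step 1: Identify the maximum value: max = 17
Step 2: Identify the minimum value: min = 1
Step 3: Range = max - min = 17 - 1 = 16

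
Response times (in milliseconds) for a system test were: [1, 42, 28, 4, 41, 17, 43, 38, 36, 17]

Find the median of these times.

32

Step 1: Sort the data in ascending order: [1, 4, 17, 17, 28, 36, 38, 41, 42, 43]
Step 2: The number of values is n = 10.
Step 3: Since n is even, the median is the average of positions 5 and 6:
  Median = (28 + 36) / 2 = 32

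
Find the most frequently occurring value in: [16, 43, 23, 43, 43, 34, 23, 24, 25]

43

Step 1: Count the frequency of each value:
  16: appears 1 time(s)
  23: appears 2 time(s)
  24: appears 1 time(s)
  25: appears 1 time(s)
  34: appears 1 time(s)
  43: appears 3 time(s)
Step 2: The value 43 appears most frequently (3 times).
Step 3: Mode = 43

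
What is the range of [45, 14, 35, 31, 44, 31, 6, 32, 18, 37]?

39

Step 1: Identify the maximum value: max = 45
Step 2: Identify the minimum value: min = 6
Step 3: Range = max - min = 45 - 6 = 39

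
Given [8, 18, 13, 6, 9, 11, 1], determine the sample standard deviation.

5.3807

Step 1: Compute the mean: 9.4286
Step 2: Sum of squared deviations from the mean: 173.7143
Step 3: Sample variance = 173.7143 / 6 = 28.9524
Step 4: Standard deviation = sqrt(28.9524) = 5.3807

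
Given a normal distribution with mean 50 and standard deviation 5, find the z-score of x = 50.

0

Step 1: Recall the z-score formula: z = (x - mu) / sigma
Step 2: Substitute values: z = (50 - 50) / 5
Step 3: z = 0 / 5 = 0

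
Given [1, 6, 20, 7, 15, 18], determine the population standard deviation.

6.9142

Step 1: Compute the mean: 11.1667
Step 2: Sum of squared deviations from the mean: 286.8333
Step 3: Population variance = 286.8333 / 6 = 47.8056
Step 4: Standard deviation = sqrt(47.8056) = 6.9142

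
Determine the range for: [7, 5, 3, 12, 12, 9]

9

Step 1: Identify the maximum value: max = 12
Step 2: Identify the minimum value: min = 3
Step 3: Range = max - min = 12 - 3 = 9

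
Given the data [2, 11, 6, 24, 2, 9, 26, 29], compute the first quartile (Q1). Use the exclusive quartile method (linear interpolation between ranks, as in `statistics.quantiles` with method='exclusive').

3

Step 1: Sort the data: [2, 2, 6, 9, 11, 24, 26, 29]
Step 2: n = 8
Step 3: Using the exclusive quartile method:
  Q1 = 3
  Q2 (median) = 10
  Q3 = 25.5
  IQR = Q3 - Q1 = 25.5 - 3 = 22.5
Step 4: Q1 = 3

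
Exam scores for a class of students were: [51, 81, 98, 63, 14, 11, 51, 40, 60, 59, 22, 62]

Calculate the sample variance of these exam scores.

677.2727

Step 1: Compute the mean: (51 + 81 + 98 + 63 + 14 + 11 + 51 + 40 + 60 + 59 + 22 + 62) / 12 = 51
Step 2: Compute squared deviations from the mean:
  (51 - 51)^2 = 0
  (81 - 51)^2 = 900
  (98 - 51)^2 = 2209
  (63 - 51)^2 = 144
  (14 - 51)^2 = 1369
  (11 - 51)^2 = 1600
  (51 - 51)^2 = 0
  (40 - 51)^2 = 121
  (60 - 51)^2 = 81
  (59 - 51)^2 = 64
  (22 - 51)^2 = 841
  (62 - 51)^2 = 121
Step 3: Sum of squared deviations = 7450
Step 4: Sample variance = 7450 / 11 = 677.2727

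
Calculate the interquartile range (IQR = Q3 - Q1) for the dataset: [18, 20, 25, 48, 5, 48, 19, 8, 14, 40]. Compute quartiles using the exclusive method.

29.5

Step 1: Sort the data: [5, 8, 14, 18, 19, 20, 25, 40, 48, 48]
Step 2: n = 10
Step 3: Using the exclusive quartile method:
  Q1 = 12.5
  Q2 (median) = 19.5
  Q3 = 42
  IQR = Q3 - Q1 = 42 - 12.5 = 29.5
Step 4: IQR = 29.5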